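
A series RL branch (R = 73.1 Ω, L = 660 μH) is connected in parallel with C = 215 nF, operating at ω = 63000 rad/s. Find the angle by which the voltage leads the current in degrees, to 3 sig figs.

-36.6°

X_L = ωL = 41.6 Ω
X_C = 1/(ωC) = 73.8 Ω
Branch 1 (R+jX_L): Z₁ = 73.1 + j41.6 Ω, |Z₁| = 84.1 Ω
Branch 2 (−jX_C): Z₂ = −j73.8 Ω
Parallel: Z = Z₁Z₂/(Z₁+Z₂), |Z| = 77.7 Ω, ∠Z = -36.6°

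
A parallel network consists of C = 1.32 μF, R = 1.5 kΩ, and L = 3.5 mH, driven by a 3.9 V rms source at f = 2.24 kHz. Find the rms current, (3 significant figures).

ω = 2πf = 14070 rad/s
X_L = ωL = 49.3 Ω
X_C = 1/(ωC) = 53.8 Ω
Parallel: admittances add. Y = 1/R + 1/(jωL) + jωC
Y = (0.000667 − j0.00172) S
|Y| = 0.00185 S → |Z| = 1/|Y| = 541 Ω, ∠Z = −∠Y = 68.8°
I = V/|Z| = 3.9/541 = 7.20 mA

7.20 mA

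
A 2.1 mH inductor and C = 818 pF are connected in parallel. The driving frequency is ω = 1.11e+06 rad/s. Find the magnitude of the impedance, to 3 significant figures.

X_L = ωL = 2330 Ω
X_C = 1/(ωC) = 1100 Ω
Parallel: admittances add. Y = 1/(jωL) + jωC
Y = (0 + j0.000479) S
|Y| = 0.000479 S → |Z| = 1/|Y| = 2090 Ω, ∠Z = −∠Y = -90.0°

2090 Ω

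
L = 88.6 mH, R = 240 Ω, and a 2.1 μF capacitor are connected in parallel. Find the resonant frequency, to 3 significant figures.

369 Hz

ω₀ = 1/√(LC) = 1/√(0.0886 × 2.1e-06) = 2318 rad/s
f₀ = ω₀/(2π) = 369 Hz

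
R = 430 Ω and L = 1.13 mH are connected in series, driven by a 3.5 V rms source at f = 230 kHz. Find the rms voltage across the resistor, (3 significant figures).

0.891 V

ω = 2πf = 1.445e+06 rad/s
X_L = ωL = 1630 Ω
Z = 430 + j1630 Ω
|Z| = √(430² + 1630²) = 1690 Ω
I = V/|Z| = 2.07 mA
V_R = I·|Z_R| = 0.00207 × 430 = 0.891 V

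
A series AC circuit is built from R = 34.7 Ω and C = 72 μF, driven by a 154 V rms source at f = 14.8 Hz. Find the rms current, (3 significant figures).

1.00 A

ω = 2πf = 92.99 rad/s
X_C = 1/(ωC) = 149 Ω
Z = 34.7 − j149 Ω
|Z| = √(34.7² + 149²) = 153 Ω
I = V/|Z| = 154/153 = 1.00 A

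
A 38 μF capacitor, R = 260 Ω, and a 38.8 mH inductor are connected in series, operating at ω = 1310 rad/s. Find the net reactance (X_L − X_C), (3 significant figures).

X_L = ωL = 50.8 Ω
X_C = 1/(ωC) = 20.1 Ω
X = 50.8 − 20.1 = 30.7 Ω

30.7 Ω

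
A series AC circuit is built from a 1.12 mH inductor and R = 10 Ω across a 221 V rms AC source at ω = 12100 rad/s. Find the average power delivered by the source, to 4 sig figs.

X_L = ωL = 13.55 Ω
Z = 10.00 + j13.55 Ω
|Z| = √(10.00² + 13.55²) = 16.84 Ω
∠Z = arctan(13.55/10.00) = 53.58°
I = V/|Z| = 13.12 A
P = VI cos φ = 221 × 13.12 × cos(53.58°) = 1.722 kW

1.722 kW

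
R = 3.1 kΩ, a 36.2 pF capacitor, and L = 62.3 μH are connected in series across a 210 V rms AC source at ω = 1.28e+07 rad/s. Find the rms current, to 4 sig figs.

62.03 mA

X_L = ωL = 797.4 Ω
X_C = 1/(ωC) = 2158 Ω
Net reactance X = X_L − X_C = -1361 Ω
Z = 3100 − j1361 Ω
|Z| = √(3100² + 1361²) = 3385 Ω
I = V/|Z| = 210/3385 = 62.03 mA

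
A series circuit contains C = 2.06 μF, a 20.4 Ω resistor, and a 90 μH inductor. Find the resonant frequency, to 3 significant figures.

ω₀ = 1/√(LC) = 1/√(9e-05 × 2.06e-06) = 73440 rad/s
f₀ = ω₀/(2π) = 11.7 kHz

11.7 kHz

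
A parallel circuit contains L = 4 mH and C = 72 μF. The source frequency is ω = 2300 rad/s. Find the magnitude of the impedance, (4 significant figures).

17.57 Ω

X_L = ωL = 9.200 Ω
X_C = 1/(ωC) = 6.039 Ω
Parallel: admittances add. Y = 1/(jωL) + jωC
Y = (0 + j0.05690) S
|Y| = 0.05690 S → |Z| = 1/|Y| = 17.57 Ω, ∠Z = −∠Y = -90.00°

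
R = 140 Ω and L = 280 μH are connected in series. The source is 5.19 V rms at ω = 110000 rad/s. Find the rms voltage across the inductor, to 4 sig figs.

1.115 V

X_L = ωL = 30.80 Ω
Z = 140.0 + j30.80 Ω
|Z| = √(140.0² + 30.80²) = 143.3 Ω
I = V/|Z| = 36.21 mA
V_L = I·|Z_L| = 0.03621 × 30.80 = 1.115 V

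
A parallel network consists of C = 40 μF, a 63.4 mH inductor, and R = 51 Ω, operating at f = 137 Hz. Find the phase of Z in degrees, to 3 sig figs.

ω = 2πf = 860.8 rad/s
X_L = ωL = 54.6 Ω
X_C = 1/(ωC) = 29.0 Ω
Parallel: admittances add. Y = 1/R + 1/(jωL) + jωC
Y = (0.0196 + j0.0161) S
|Y| = 0.0254 S → |Z| = 1/|Y| = 39.4 Ω, ∠Z = −∠Y = -39.4°

-39.4°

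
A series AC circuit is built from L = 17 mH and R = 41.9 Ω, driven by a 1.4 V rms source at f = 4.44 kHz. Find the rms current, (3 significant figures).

ω = 2πf = 27900 rad/s
X_L = ωL = 474 Ω
Z = 41.9 + j474 Ω
|Z| = √(41.9² + 474²) = 476 Ω
I = V/|Z| = 1.4/476 = 2.94 mA

2.94 mA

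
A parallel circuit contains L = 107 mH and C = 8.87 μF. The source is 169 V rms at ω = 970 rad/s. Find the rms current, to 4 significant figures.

174.2 mA

X_L = ωL = 103.8 Ω
X_C = 1/(ωC) = 116.2 Ω
Parallel: admittances add. Y = 1/(jωL) + jωC
Y = (0 − j0.001031) S
|Y| = 0.001031 S → |Z| = 1/|Y| = 970.0 Ω, ∠Z = −∠Y = 90.00°
I = V/|Z| = 169/970.0 = 174.2 mA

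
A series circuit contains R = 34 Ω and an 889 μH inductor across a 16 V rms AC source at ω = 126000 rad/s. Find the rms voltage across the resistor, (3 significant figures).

4.65 V

X_L = ωL = 112 Ω
Z = 34.0 + j112 Ω
|Z| = √(34.0² + 112²) = 117 Ω
I = V/|Z| = 137 mA
V_R = I·|Z_R| = 0.137 × 34.0 = 4.65 V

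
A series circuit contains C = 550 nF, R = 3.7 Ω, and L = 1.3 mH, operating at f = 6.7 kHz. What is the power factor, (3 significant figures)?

0.305

ω = 2πf = 42100 rad/s
X_L = ωL = 54.7 Ω
X_C = 1/(ωC) = 43.2 Ω
Net reactance X = X_L − X_C = 11.5 Ω
Z = 3.70 + j11.5 Ω
|Z| = √(3.70² + 11.5²) = 12.1 Ω
∠Z = arctan(11.5/3.70) = 72.2°
cos φ = cos(72.2°) = 0.305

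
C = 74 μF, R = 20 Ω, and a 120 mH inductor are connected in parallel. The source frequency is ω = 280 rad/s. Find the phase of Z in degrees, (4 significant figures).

X_L = ωL = 33.60 Ω
X_C = 1/(ωC) = 48.26 Ω
Parallel: admittances add. Y = 1/R + 1/(jωL) + jωC
Y = (0.05000 − j0.009042) S
|Y| = 0.05081 S → |Z| = 1/|Y| = 19.68 Ω, ∠Z = −∠Y = 10.25°

10.25°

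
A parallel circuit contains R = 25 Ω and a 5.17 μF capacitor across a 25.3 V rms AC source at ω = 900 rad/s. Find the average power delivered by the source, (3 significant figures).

25.6 W

X_C = 1/(ωC) = 215 Ω
Parallel: admittances add. Y = 1/R + jωC
Y = (0.0400 + j0.00465) S
|Y| = 0.0403 S → |Z| = 1/|Y| = 24.8 Ω, ∠Z = −∠Y = -6.64°
I = V/|Z| = 1.02 A
P = VI cos φ = 25.3 × 1.02 × cos(-6.64°) = 25.6 W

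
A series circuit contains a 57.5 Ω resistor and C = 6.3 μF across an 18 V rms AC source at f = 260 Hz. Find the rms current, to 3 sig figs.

ω = 2πf = 1634 rad/s
X_C = 1/(ωC) = 97.2 Ω
Z = 57.5 − j97.2 Ω
|Z| = √(57.5² + 97.2²) = 113 Ω
I = V/|Z| = 18/113 = 159 mA

159 mA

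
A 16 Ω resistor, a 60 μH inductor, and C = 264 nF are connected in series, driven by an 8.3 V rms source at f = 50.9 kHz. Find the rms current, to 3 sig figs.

ω = 2πf = 319800 rad/s
X_L = ωL = 19.2 Ω
X_C = 1/(ωC) = 11.8 Ω
Net reactance X = X_L − X_C = 7.34 Ω
Z = 16.0 + j7.34 Ω
|Z| = √(16.0² + 7.34²) = 17.6 Ω
I = V/|Z| = 8.3/17.6 = 471 mA

471 mA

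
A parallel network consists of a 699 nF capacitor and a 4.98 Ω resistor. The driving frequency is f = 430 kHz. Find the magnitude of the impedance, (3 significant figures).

0.527 Ω

ω = 2πf = 2.702e+06 rad/s
X_C = 1/(ωC) = 0.530 Ω
Parallel: admittances add. Y = 1/R + jωC
Y = (0.201 + j1.89) S
|Y| = 1.90 S → |Z| = 1/|Y| = 0.527 Ω, ∠Z = −∠Y = -83.9°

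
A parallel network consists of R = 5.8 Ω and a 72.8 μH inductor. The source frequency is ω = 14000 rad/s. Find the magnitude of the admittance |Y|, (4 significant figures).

X_L = ωL = 1.019 Ω
Parallel: admittances add. Y = 1/R + 1/(jωL)
Y = (0.1724 − j0.9812) S
|Y| = 0.9962 S → |Z| = 1/|Y| = 1.004 Ω, ∠Z = −∠Y = 80.03°

996.2 mS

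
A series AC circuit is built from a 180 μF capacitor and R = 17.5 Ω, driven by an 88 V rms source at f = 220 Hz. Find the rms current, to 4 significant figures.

4.901 A

ω = 2πf = 1382 rad/s
X_C = 1/(ωC) = 4.019 Ω
Z = 17.50 − j4.019 Ω
|Z| = √(17.50² + 4.019²) = 17.96 Ω
I = V/|Z| = 88/17.96 = 4.901 A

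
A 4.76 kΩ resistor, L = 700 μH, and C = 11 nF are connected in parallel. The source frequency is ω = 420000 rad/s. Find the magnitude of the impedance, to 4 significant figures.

808.7 Ω

X_L = ωL = 294.0 Ω
X_C = 1/(ωC) = 216.5 Ω
Parallel: admittances add. Y = 1/R + 1/(jωL) + jωC
Y = (0.0002101 + j0.001219) S
|Y| = 0.001237 S → |Z| = 1/|Y| = 808.7 Ω, ∠Z = −∠Y = -80.22°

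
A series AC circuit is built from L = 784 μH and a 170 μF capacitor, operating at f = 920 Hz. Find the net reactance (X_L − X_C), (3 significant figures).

ω = 2πf = 5781 rad/s
X_L = ωL = 4.53 Ω
X_C = 1/(ωC) = 1.02 Ω
X = 4.53 − 1.02 = 3.51 Ω

3.51 Ω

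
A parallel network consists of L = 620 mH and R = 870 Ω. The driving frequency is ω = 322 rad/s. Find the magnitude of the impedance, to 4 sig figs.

194.6 Ω

X_L = ωL = 199.6 Ω
Parallel: admittances add. Y = 1/R + 1/(jωL)
Y = (0.001149 − j0.005009) S
|Y| = 0.005139 S → |Z| = 1/|Y| = 194.6 Ω, ∠Z = −∠Y = 77.08°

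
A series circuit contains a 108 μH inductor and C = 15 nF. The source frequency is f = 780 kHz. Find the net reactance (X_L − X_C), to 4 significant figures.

ω = 2πf = 4.901e+06 rad/s
X_L = ωL = 529.3 Ω
X_C = 1/(ωC) = 13.60 Ω
X = 529.3 − 13.60 = 515.7 Ω

515.7 Ω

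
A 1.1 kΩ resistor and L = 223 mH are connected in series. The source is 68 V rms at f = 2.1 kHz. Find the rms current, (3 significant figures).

ω = 2πf = 13190 rad/s
X_L = ωL = 2940 Ω
Z = 1100 + j2940 Ω
|Z| = √(1100² + 2940²) = 3140 Ω
I = V/|Z| = 68/3140 = 21.6 mA

21.6 mA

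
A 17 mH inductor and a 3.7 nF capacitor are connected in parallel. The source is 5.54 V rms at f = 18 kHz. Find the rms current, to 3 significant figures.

ω = 2πf = 113100 rad/s
X_L = ωL = 1920 Ω
X_C = 1/(ωC) = 2390 Ω
Parallel: admittances add. Y = 1/(jωL) + jωC
Y = (0 − j0.000102) S
|Y| = 0.000102 S → |Z| = 1/|Y| = 9840 Ω, ∠Z = −∠Y = 90.0°
I = V/|Z| = 5.54/9840 = 563 μA

563 μA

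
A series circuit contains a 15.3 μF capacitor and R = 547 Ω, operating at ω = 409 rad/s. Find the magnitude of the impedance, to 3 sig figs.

X_C = 1/(ωC) = 160 Ω
Z = 547 − j160 Ω
|Z| = √(547² + 160²) = 570 Ω

570 Ω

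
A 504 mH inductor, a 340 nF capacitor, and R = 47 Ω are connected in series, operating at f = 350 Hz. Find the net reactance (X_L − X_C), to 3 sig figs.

ω = 2πf = 2199 rad/s
X_L = ωL = 1110 Ω
X_C = 1/(ωC) = 1340 Ω
X = 1110 − 1340 = -229 Ω

-229 Ω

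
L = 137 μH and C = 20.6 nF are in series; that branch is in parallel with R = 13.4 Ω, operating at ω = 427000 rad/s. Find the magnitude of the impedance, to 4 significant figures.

13.02 Ω

X_L = ωL = 58.50 Ω
X_C = 1/(ωC) = 113.7 Ω
Branch 1: Z₁ = R = 13.40 Ω
Branch 2 (series LC): Z₂ = j(X_L − X_C) = −j55.19 Ω
Parallel: Z = Z₁Z₂/(Z₁+Z₂), |Z| = 13.02 Ω, ∠Z = -13.65°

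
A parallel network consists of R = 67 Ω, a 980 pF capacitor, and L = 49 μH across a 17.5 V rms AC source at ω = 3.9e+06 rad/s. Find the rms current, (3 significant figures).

X_L = ωL = 191 Ω
X_C = 1/(ωC) = 262 Ω
Parallel: admittances add. Y = 1/R + 1/(jωL) + jωC
Y = (0.0149 − j0.00141) S
|Y| = 0.0150 S → |Z| = 1/|Y| = 66.7 Ω, ∠Z = −∠Y = 5.40°
I = V/|Z| = 17.5/66.7 = 262 mA

262 mA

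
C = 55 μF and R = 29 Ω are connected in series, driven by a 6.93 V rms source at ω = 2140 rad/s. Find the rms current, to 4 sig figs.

229.3 mA

X_C = 1/(ωC) = 8.496 Ω
Z = 29.00 − j8.496 Ω
|Z| = √(29.00² + 8.496²) = 30.22 Ω
I = V/|Z| = 6.93/30.22 = 229.3 mA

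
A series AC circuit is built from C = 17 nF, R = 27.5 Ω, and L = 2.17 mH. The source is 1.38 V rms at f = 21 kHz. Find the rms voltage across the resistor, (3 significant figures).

ω = 2πf = 131900 rad/s
X_L = ωL = 286 Ω
X_C = 1/(ωC) = 446 Ω
Net reactance X = X_L − X_C = -159 Ω
Z = 27.5 − j159 Ω
|Z| = √(27.5² + 159²) = 162 Ω
I = V/|Z| = 8.53 mA
V_R = I·|Z_R| = 0.00853 × 27.5 = 0.234 V

0.234 V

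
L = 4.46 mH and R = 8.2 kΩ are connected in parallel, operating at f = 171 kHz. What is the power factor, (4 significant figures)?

0.5045

ω = 2πf = 1.074e+06 rad/s
X_L = ωL = 4792 Ω
Parallel: admittances add. Y = 1/R + 1/(jωL)
Y = (0.0001220 − j0.0002087) S
|Y| = 0.0002417 S → |Z| = 1/|Y| = 4137 Ω, ∠Z = −∠Y = 59.70°
cos φ = cos(59.70°) = 0.5045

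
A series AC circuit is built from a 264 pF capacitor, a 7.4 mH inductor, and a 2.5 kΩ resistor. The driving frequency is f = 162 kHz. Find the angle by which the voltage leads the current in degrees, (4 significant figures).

56.73°

ω = 2πf = 1.018e+06 rad/s
X_L = ωL = 7532 Ω
X_C = 1/(ωC) = 3721 Ω
Net reactance X = X_L − X_C = 3811 Ω
Z = 2500 + j3811 Ω
|Z| = √(2500² + 3811²) = 4558 Ω
∠Z = arctan(3811/2500) = 56.73°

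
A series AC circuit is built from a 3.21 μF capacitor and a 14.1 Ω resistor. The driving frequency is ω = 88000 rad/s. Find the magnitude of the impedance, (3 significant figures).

14.5 Ω

X_C = 1/(ωC) = 3.54 Ω
Z = 14.1 − j3.54 Ω
|Z| = √(14.1² + 3.54²) = 14.5 Ω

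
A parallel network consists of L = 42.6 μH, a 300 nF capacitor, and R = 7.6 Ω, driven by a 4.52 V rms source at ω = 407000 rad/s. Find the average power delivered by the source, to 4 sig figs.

2.688 W

X_L = ωL = 17.34 Ω
X_C = 1/(ωC) = 8.190 Ω
Parallel: admittances add. Y = 1/R + 1/(jωL) + jωC
Y = (0.1316 + j0.06442) S
|Y| = 0.1465 S → |Z| = 1/|Y| = 6.826 Ω, ∠Z = −∠Y = -26.09°
I = V/|Z| = 662.2 mA
P = VI cos φ = 4.52 × 0.6622 × cos(-26.09°) = 2.688 W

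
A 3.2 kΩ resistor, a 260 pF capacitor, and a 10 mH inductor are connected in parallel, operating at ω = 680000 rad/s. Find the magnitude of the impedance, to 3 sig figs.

X_L = ωL = 6800 Ω
X_C = 1/(ωC) = 5660 Ω
Parallel: admittances add. Y = 1/R + 1/(jωL) + jωC
Y = (0.000313 + j2.97e-05) S
|Y| = 0.000314 S → |Z| = 1/|Y| = 3190 Ω, ∠Z = −∠Y = -5.44°

3190 Ω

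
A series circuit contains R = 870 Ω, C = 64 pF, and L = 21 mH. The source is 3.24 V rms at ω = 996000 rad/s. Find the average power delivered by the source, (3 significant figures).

X_L = ωL = 20900 Ω
X_C = 1/(ωC) = 15700 Ω
Net reactance X = X_L − X_C = 5230 Ω
Z = 870 + j5230 Ω
|Z| = √(870² + 5230²) = 5300 Ω
∠Z = arctan(5230/870) = 80.6°
I = V/|Z| = 611 μA
P = VI cos φ = 3.24 × 0.000611 × cos(80.6°) = 325 μW

325 μW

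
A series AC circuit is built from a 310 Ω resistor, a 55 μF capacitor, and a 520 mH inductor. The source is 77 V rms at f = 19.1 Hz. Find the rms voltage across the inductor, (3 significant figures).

ω = 2πf = 120.0 rad/s
X_L = ωL = 62.4 Ω
X_C = 1/(ωC) = 152 Ω
Net reactance X = X_L − X_C = -89.1 Ω
Z = 310 − j89.1 Ω
|Z| = √(310² + 89.1²) = 323 Ω
I = V/|Z| = 239 mA
V_L = I·|Z_L| = 0.239 × 62.4 = 14.9 V

14.9 V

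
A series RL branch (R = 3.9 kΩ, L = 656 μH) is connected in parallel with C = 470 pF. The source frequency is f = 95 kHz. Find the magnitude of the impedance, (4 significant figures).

2779 Ω

ω = 2πf = 596900 rad/s
X_L = ωL = 391.6 Ω
X_C = 1/(ωC) = 3565 Ω
Branch 1 (R+jX_L): Z₁ = 3900 + j391.6 Ω, |Z₁| = 3920 Ω
Branch 2 (−jX_C): Z₂ = −j3565 Ω
Parallel: Z = Z₁Z₂/(Z₁+Z₂), |Z| = 2779 Ω, ∠Z = -45.14°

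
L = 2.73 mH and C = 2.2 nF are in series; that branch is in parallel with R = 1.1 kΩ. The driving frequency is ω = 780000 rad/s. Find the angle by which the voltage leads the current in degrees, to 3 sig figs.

35.4°

X_L = ωL = 2130 Ω
X_C = 1/(ωC) = 583 Ω
Branch 1: Z₁ = R = 1100 Ω
Branch 2 (series LC): Z₂ = j(X_L − X_C) = j1550 Ω
Parallel: Z = Z₁Z₂/(Z₁+Z₂), |Z| = 896 Ω, ∠Z = 35.4°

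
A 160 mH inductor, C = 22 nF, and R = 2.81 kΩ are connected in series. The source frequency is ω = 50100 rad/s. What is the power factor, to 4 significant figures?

X_L = ωL = 8016 Ω
X_C = 1/(ωC) = 907.3 Ω
Net reactance X = X_L − X_C = 7109 Ω
Z = 2810 + j7109 Ω
|Z| = √(2810² + 7109²) = 7644 Ω
∠Z = arctan(7109/2810) = 68.43°
cos φ = cos(68.43°) = 0.3676

0.3676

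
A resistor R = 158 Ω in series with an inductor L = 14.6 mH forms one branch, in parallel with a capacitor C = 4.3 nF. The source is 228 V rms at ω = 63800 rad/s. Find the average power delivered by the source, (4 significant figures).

X_L = ωL = 931.5 Ω
X_C = 1/(ωC) = 3645 Ω
Branch 1 (R+jX_L): Z₁ = 158.0 + j931.5 Ω, |Z₁| = 944.8 Ω
Branch 2 (−jX_C): Z₂ = −j3645 Ω
Parallel: Z = Z₁Z₂/(Z₁+Z₂), |Z| = 1267 Ω, ∠Z = 77.04°
I = V/|Z| = 180.0 mA
P = VI cos φ = 228 × 0.1800 × cos(77.04°) = 9.202 W

9.202 W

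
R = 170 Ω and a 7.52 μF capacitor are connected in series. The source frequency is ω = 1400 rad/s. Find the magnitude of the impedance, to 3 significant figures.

X_C = 1/(ωC) = 95.0 Ω
Z = 170 − j95.0 Ω
|Z| = √(170² + 95.0²) = 195 Ω

195 Ω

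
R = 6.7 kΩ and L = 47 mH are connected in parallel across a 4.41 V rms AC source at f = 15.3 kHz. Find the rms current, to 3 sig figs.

ω = 2πf = 96130 rad/s
X_L = ωL = 4520 Ω
Parallel: admittances add. Y = 1/R + 1/(jωL)
Y = (0.000149 − j0.000221) S
|Y| = 0.000267 S → |Z| = 1/|Y| = 3750 Ω, ∠Z = −∠Y = 56.0°
I = V/|Z| = 4.41/3750 = 1.18 mA

1.18 mA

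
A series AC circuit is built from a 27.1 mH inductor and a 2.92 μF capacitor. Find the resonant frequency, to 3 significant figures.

ω₀ = 1/√(LC) = 1/√(0.0271 × 2.92e-06) = 3555 rad/s
f₀ = ω₀/(2π) = 566 Hz

566 Hz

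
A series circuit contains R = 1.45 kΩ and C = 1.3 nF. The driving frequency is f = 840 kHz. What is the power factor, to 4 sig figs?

0.9950

ω = 2πf = 5.278e+06 rad/s
X_C = 1/(ωC) = 145.7 Ω
Z = 1450 − j145.7 Ω
|Z| = √(1450² + 145.7²) = 1457 Ω
∠Z = arctan(-145.7/1450) = -5.740°
cos φ = cos(-5.740°) = 0.9950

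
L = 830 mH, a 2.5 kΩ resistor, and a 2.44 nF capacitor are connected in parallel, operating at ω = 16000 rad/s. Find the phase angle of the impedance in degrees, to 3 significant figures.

X_L = ωL = 13300 Ω
X_C = 1/(ωC) = 25600 Ω
Parallel: admittances add. Y = 1/R + 1/(jωL) + jωC
Y = (0.000400 − j3.63e-05) S
|Y| = 0.000402 S → |Z| = 1/|Y| = 2490 Ω, ∠Z = −∠Y = 5.18°

5.18°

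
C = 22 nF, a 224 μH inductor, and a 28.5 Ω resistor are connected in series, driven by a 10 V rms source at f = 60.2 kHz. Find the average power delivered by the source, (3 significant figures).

ω = 2πf = 378200 rad/s
X_L = ωL = 84.7 Ω
X_C = 1/(ωC) = 120 Ω
Net reactance X = X_L − X_C = -35.4 Ω
Z = 28.5 − j35.4 Ω
|Z| = √(28.5² + 35.4²) = 45.5 Ω
∠Z = arctan(-35.4/28.5) = -51.2°
I = V/|Z| = 220 mA
P = VI cos φ = 10 × 0.220 × cos(-51.2°) = 1.38 W

1.38 W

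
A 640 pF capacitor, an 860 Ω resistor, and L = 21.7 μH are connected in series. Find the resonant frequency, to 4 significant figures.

ω₀ = 1/√(LC) = 1/√(2.17e-05 × 6.4e-10) = 8.486e+06 rad/s
f₀ = ω₀/(2π) = 1.351 MHz

1.351 MHz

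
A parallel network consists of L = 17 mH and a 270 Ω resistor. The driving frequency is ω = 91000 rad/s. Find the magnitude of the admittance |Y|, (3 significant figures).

X_L = ωL = 1550 Ω
Parallel: admittances add. Y = 1/R + 1/(jωL)
Y = (0.00370 − j0.000646) S
|Y| = 0.00376 S → |Z| = 1/|Y| = 266 Ω, ∠Z = −∠Y = 9.90°

3.76 mS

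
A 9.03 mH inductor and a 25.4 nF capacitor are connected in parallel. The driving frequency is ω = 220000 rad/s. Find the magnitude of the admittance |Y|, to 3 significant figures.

5.08 mS

X_L = ωL = 1990 Ω
X_C = 1/(ωC) = 179 Ω
Parallel: admittances add. Y = 1/(jωL) + jωC
Y = (0 + j0.00508) S
|Y| = 0.00508 S → |Z| = 1/|Y| = 197 Ω, ∠Z = −∠Y = -90.0°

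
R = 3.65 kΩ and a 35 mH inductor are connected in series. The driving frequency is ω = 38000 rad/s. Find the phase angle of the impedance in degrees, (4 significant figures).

20.02°

X_L = ωL = 1330 Ω
Z = 3650 + j1330 Ω
|Z| = √(3650² + 1330²) = 3885 Ω
∠Z = arctan(1330/3650) = 20.02°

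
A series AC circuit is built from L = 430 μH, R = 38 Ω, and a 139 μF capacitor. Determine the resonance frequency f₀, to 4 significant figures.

651.0 Hz

ω₀ = 1/√(LC) = 1/√(0.00043 × 0.000139) = 4090 rad/s
f₀ = ω₀/(2π) = 651.0 Hz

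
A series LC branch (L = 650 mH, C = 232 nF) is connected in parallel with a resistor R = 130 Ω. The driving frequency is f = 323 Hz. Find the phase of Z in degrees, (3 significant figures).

-9.18°

ω = 2πf = 2029 rad/s
X_L = ωL = 1320 Ω
X_C = 1/(ωC) = 2120 Ω
Branch 1: Z₁ = R = 130 Ω
Branch 2 (series LC): Z₂ = j(X_L − X_C) = −j805 Ω
Parallel: Z = Z₁Z₂/(Z₁+Z₂), |Z| = 128 Ω, ∠Z = -9.18°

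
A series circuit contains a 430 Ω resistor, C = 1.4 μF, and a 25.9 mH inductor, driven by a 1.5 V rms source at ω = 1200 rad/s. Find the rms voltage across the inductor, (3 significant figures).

0.0657 V

X_L = ωL = 31.1 Ω
X_C = 1/(ωC) = 595 Ω
Net reactance X = X_L − X_C = -564 Ω
Z = 430 − j564 Ω
|Z| = √(430² + 564²) = 709 Ω
I = V/|Z| = 2.11 mA
V_L = I·|Z_L| = 0.00211 × 31.1 = 0.0657 V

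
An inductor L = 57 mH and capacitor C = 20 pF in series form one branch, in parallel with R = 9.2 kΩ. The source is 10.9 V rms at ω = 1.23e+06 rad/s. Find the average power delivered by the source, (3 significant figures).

X_L = ωL = 70100 Ω
X_C = 1/(ωC) = 40700 Ω
Branch 1: Z₁ = R = 9200 Ω
Branch 2 (series LC): Z₂ = j(X_L − X_C) = j29500 Ω
Parallel: Z = Z₁Z₂/(Z₁+Z₂), |Z| = 8780 Ω, ∠Z = 17.3°
I = V/|Z| = 1.24 mA
P = VI cos φ = 10.9 × 0.00124 × cos(17.3°) = 12.9 mW

12.9 mW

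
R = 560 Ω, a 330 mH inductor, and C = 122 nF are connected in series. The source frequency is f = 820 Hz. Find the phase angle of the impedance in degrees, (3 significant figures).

ω = 2πf = 5152 rad/s
X_L = ωL = 1700 Ω
X_C = 1/(ωC) = 1590 Ω
Net reactance X = X_L − X_C = 109 Ω
Z = 560 + j109 Ω
|Z| = √(560² + 109²) = 571 Ω
∠Z = arctan(109/560) = 11.0°

11.0°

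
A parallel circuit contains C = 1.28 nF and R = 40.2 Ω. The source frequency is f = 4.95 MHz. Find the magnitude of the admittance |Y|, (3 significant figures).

ω = 2πf = 3.11e+07 rad/s
X_C = 1/(ωC) = 25.1 Ω
Parallel: admittances add. Y = 1/R + jωC
Y = (0.0249 + j0.0398) S
|Y| = 0.0469 S → |Z| = 1/|Y| = 21.3 Ω, ∠Z = −∠Y = -58.0°

46.9 mS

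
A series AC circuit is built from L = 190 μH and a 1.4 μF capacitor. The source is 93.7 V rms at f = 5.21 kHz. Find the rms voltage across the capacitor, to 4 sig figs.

131.1 V

ω = 2πf = 32740 rad/s
X_L = ωL = 6.220 Ω
X_C = 1/(ωC) = 21.82 Ω
Net reactance X = X_L − X_C = -15.60 Ω
Z = − j15.60 Ω
|Z| = √(0² + 15.60²) = 15.60 Ω
I = V/|Z| = 6.006 A
V_C = I·|Z_C| = 6.006 × 21.82 = 131.1 V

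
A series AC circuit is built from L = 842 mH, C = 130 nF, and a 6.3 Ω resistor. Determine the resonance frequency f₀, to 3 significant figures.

ω₀ = 1/√(LC) = 1/√(0.842 × 1.3e-07) = 3023 rad/s
f₀ = ω₀/(2π) = 481 Hz

481 Hz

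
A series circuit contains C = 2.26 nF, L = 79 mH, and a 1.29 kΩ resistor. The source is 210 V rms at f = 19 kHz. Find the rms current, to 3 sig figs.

35.8 mA

ω = 2πf = 119400 rad/s
X_L = ωL = 9430 Ω
X_C = 1/(ωC) = 3710 Ω
Net reactance X = X_L − X_C = 5720 Ω
Z = 1290 + j5720 Ω
|Z| = √(1290² + 5720²) = 5870 Ω
I = V/|Z| = 210/5870 = 35.8 mA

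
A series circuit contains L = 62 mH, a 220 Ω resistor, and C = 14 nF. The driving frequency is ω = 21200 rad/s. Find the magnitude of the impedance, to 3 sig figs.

2070 Ω

X_L = ωL = 1310 Ω
X_C = 1/(ωC) = 3370 Ω
Net reactance X = X_L − X_C = -2050 Ω
Z = 220 − j2050 Ω
|Z| = √(220² + 2050²) = 2070 Ω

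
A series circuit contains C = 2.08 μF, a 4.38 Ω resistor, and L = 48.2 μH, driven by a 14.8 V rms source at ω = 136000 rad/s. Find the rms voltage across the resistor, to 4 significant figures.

12.18 V

X_L = ωL = 6.555 Ω
X_C = 1/(ωC) = 3.535 Ω
Net reactance X = X_L − X_C = 3.020 Ω
Z = 4.380 + j3.020 Ω
|Z| = √(4.380² + 3.020²) = 5.320 Ω
I = V/|Z| = 2.782 A
V_R = I·|Z_R| = 2.782 × 4.380 = 12.18 V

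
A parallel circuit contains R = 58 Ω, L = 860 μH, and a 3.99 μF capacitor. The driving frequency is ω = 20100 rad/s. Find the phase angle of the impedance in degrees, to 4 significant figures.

-52.35°

X_L = ωL = 17.29 Ω
X_C = 1/(ωC) = 12.47 Ω
Parallel: admittances add. Y = 1/R + 1/(jωL) + jωC
Y = (0.01724 + j0.02235) S
|Y| = 0.02823 S → |Z| = 1/|Y| = 35.43 Ω, ∠Z = −∠Y = -52.35°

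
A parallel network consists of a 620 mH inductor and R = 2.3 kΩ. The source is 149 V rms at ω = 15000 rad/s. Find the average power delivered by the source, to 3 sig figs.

9.65 W

X_L = ωL = 9300 Ω
Parallel: admittances add. Y = 1/R + 1/(jωL)
Y = (0.000435 − j0.000108) S
|Y| = 0.000448 S → |Z| = 1/|Y| = 2230 Ω, ∠Z = −∠Y = 13.9°
I = V/|Z| = 66.7 mA
P = VI cos φ = 149 × 0.0667 × cos(13.9°) = 9.65 W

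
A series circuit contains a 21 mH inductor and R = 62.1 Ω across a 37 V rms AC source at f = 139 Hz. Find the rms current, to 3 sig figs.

571 mA

ω = 2πf = 873.4 rad/s
X_L = ωL = 18.3 Ω
Z = 62.1 + j18.3 Ω
|Z| = √(62.1² + 18.3²) = 64.8 Ω
I = V/|Z| = 37/64.8 = 571 mA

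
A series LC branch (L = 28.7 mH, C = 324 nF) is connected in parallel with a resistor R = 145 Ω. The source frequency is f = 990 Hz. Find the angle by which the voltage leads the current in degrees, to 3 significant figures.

ω = 2πf = 6220 rad/s
X_L = ωL = 179 Ω
X_C = 1/(ωC) = 496 Ω
Branch 1: Z₁ = R = 145 Ω
Branch 2 (series LC): Z₂ = j(X_L − X_C) = −j318 Ω
Parallel: Z = Z₁Z₂/(Z₁+Z₂), |Z| = 132 Ω, ∠Z = -24.5°

-24.5°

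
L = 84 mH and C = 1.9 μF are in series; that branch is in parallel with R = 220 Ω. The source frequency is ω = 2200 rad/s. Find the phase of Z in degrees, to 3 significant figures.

X_L = ωL = 185 Ω
X_C = 1/(ωC) = 239 Ω
Branch 1: Z₁ = R = 220 Ω
Branch 2 (series LC): Z₂ = j(X_L − X_C) = −j54.4 Ω
Parallel: Z = Z₁Z₂/(Z₁+Z₂), |Z| = 52.8 Ω, ∠Z = -76.1°

-76.1°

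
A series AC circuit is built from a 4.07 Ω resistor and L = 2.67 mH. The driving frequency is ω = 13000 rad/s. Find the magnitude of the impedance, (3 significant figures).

X_L = ωL = 34.7 Ω
Z = 4.07 + j34.7 Ω
|Z| = √(4.07² + 34.7²) = 34.9 Ω

34.9 Ω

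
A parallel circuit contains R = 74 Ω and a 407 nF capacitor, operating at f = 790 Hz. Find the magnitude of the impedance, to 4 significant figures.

73.19 Ω

ω = 2πf = 4964 rad/s
X_C = 1/(ωC) = 495.0 Ω
Parallel: admittances add. Y = 1/R + jωC
Y = (0.01351 + j0.002020) S
|Y| = 0.01366 S → |Z| = 1/|Y| = 73.19 Ω, ∠Z = −∠Y = -8.503°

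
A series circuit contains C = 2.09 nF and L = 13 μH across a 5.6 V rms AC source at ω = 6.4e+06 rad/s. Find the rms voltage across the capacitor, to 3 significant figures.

49.6 V

X_L = ωL = 83.2 Ω
X_C = 1/(ωC) = 74.8 Ω
Net reactance X = X_L − X_C = 8.44 Ω
Z = j8.44 Ω
|Z| = √(0² + 8.44²) = 8.44 Ω
I = V/|Z| = 664 mA
V_C = I·|Z_C| = 0.664 × 74.8 = 49.6 V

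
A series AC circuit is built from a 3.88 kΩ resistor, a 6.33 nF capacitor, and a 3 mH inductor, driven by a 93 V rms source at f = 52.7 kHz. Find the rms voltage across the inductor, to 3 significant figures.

23.6 V

ω = 2πf = 331100 rad/s
X_L = ωL = 993 Ω
X_C = 1/(ωC) = 477 Ω
Net reactance X = X_L − X_C = 516 Ω
Z = 3880 + j516 Ω
|Z| = √(3880² + 516²) = 3910 Ω
I = V/|Z| = 23.8 mA
V_L = I·|Z_L| = 0.0238 × 993 = 23.6 V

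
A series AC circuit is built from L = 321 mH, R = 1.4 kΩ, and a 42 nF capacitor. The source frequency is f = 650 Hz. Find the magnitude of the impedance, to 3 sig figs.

4730 Ω

ω = 2πf = 4084 rad/s
X_L = ωL = 1310 Ω
X_C = 1/(ωC) = 5830 Ω
Net reactance X = X_L − X_C = -4520 Ω
Z = 1400 − j4520 Ω
|Z| = √(1400² + 4520²) = 4730 Ω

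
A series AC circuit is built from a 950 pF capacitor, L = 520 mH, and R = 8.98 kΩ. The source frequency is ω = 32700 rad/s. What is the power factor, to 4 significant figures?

0.5090

X_L = ωL = 17000 Ω
X_C = 1/(ωC) = 32190 Ω
Net reactance X = X_L − X_C = -15190 Ω
Z = 8980 − j15190 Ω
|Z| = √(8980² + 15190²) = 17640 Ω
∠Z = arctan(-15190/8980) = -59.40°
cos φ = cos(-59.40°) = 0.5090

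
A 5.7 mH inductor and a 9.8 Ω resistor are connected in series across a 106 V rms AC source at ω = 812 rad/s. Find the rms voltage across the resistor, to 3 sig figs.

95.8 V

X_L = ωL = 4.63 Ω
Z = 9.80 + j4.63 Ω
|Z| = √(9.80² + 4.63²) = 10.8 Ω
I = V/|Z| = 9.78 A
V_R = I·|Z_R| = 9.78 × 9.80 = 95.8 V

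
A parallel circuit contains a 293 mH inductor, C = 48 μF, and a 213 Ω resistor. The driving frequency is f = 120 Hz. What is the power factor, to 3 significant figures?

ω = 2πf = 754.0 rad/s
X_L = ωL = 221 Ω
X_C = 1/(ωC) = 27.6 Ω
Parallel: admittances add. Y = 1/R + 1/(jωL) + jωC
Y = (0.00469 + j0.0317) S
|Y| = 0.0320 S → |Z| = 1/|Y| = 31.2 Ω, ∠Z = −∠Y = -81.6°
cos φ = cos(-81.6°) = 0.147

0.147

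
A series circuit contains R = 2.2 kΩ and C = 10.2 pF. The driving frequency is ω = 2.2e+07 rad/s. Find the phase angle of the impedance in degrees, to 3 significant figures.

-63.7°

X_C = 1/(ωC) = 4460 Ω
Z = 2200 − j4460 Ω
|Z| = √(2200² + 4460²) = 4970 Ω
∠Z = arctan(-4460/2200) = -63.7°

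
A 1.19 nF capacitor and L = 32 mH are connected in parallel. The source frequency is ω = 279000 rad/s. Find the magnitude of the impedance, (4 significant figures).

X_L = ωL = 8928 Ω
X_C = 1/(ωC) = 3012 Ω
Parallel: admittances add. Y = 1/(jωL) + jωC
Y = (0 + j0.0002200) S
|Y| = 0.0002200 S → |Z| = 1/|Y| = 4545 Ω, ∠Z = −∠Y = -90.00°

4545 Ω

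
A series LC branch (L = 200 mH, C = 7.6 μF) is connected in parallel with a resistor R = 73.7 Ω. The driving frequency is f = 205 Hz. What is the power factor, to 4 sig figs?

0.9036

ω = 2πf = 1288 rad/s
X_L = ωL = 257.6 Ω
X_C = 1/(ωC) = 102.2 Ω
Branch 1: Z₁ = R = 73.70 Ω
Branch 2 (series LC): Z₂ = j(X_L − X_C) = j155.5 Ω
Parallel: Z = Z₁Z₂/(Z₁+Z₂), |Z| = 66.60 Ω, ∠Z = 25.36°
cos φ = cos(25.36°) = 0.9036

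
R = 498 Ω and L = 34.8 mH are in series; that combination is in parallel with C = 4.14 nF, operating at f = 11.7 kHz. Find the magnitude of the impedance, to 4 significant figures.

ω = 2πf = 73510 rad/s
X_L = ωL = 2558 Ω
X_C = 1/(ωC) = 3286 Ω
Branch 1 (R+jX_L): Z₁ = 498.0 + j2558 Ω, |Z₁| = 2606 Ω
Branch 2 (−jX_C): Z₂ = −j3286 Ω
Parallel: Z = Z₁Z₂/(Z₁+Z₂), |Z| = 9714 Ω, ∠Z = 44.59°

9714 Ω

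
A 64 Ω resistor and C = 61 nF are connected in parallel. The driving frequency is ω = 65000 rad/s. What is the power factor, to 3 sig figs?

0.969

X_C = 1/(ωC) = 252 Ω
Parallel: admittances add. Y = 1/R + jωC
Y = (0.0156 + j0.00397) S
|Y| = 0.0161 S → |Z| = 1/|Y| = 62.0 Ω, ∠Z = −∠Y = -14.2°
cos φ = cos(-14.2°) = 0.969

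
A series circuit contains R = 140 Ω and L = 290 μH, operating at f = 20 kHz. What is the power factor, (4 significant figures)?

0.9678

ω = 2πf = 125700 rad/s
X_L = ωL = 36.44 Ω
Z = 140.0 + j36.44 Ω
|Z| = √(140.0² + 36.44²) = 144.7 Ω
∠Z = arctan(36.44/140.0) = 14.59°
cos φ = cos(14.59°) = 0.9678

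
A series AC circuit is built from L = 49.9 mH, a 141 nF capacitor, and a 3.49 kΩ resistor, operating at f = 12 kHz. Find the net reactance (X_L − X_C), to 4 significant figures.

ω = 2πf = 75400 rad/s
X_L = ωL = 3762 Ω
X_C = 1/(ωC) = 94.06 Ω
X = 3762 − 94.06 = 3668 Ω

3668 Ω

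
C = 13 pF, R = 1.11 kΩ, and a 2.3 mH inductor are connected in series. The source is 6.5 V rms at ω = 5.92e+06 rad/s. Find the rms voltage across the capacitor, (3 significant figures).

66.4 V

X_L = ωL = 13600 Ω
X_C = 1/(ωC) = 13000 Ω
Net reactance X = X_L − X_C = 622 Ω
Z = 1110 + j622 Ω
|Z| = √(1110² + 622²) = 1270 Ω
I = V/|Z| = 5.11 mA
V_C = I·|Z_C| = 0.00511 × 13000 = 66.4 V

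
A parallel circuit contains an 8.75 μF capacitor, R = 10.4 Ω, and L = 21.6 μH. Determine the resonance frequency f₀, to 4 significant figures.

11.58 kHz

ω₀ = 1/√(LC) = 1/√(2.16e-05 × 8.75e-06) = 72740 rad/s
f₀ = ω₀/(2π) = 11.58 kHz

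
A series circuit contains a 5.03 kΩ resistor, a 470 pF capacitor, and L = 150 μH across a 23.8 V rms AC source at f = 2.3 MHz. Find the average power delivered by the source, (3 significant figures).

97.0 mW

ω = 2πf = 1.445e+07 rad/s
X_L = ωL = 2170 Ω
X_C = 1/(ωC) = 147 Ω
Net reactance X = X_L − X_C = 2020 Ω
Z = 5030 + j2020 Ω
|Z| = √(5030² + 2020²) = 5420 Ω
∠Z = arctan(2020/5030) = 21.9°
I = V/|Z| = 4.39 mA
P = VI cos φ = 23.8 × 0.00439 × cos(21.9°) = 97.0 mW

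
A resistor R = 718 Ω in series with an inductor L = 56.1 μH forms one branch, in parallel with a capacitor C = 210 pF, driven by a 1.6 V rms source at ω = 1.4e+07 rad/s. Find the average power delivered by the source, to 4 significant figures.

X_L = ωL = 785.4 Ω
X_C = 1/(ωC) = 340.1 Ω
Branch 1 (R+jX_L): Z₁ = 718.0 + j785.4 Ω, |Z₁| = 1064 Ω
Branch 2 (−jX_C): Z₂ = −j340.1 Ω
Parallel: Z = Z₁Z₂/(Z₁+Z₂), |Z| = 428.4 Ω, ∠Z = -74.24°
I = V/|Z| = 3.735 mA
P = VI cos φ = 1.6 × 0.003735 × cos(-74.24°) = 1.623 mW

1.623 mW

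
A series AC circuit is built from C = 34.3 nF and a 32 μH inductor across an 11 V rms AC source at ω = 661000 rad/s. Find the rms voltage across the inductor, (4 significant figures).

10.14 V

X_L = ωL = 21.15 Ω
X_C = 1/(ωC) = 44.11 Ω
Net reactance X = X_L − X_C = -22.95 Ω
Z = − j22.95 Ω
|Z| = √(0² + 22.95²) = 22.95 Ω
I = V/|Z| = 479.2 mA
V_L = I·|Z_L| = 0.4792 × 21.15 = 10.14 V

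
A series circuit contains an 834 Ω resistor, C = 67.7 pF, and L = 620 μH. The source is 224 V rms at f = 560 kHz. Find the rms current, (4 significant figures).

ω = 2πf = 3.519e+06 rad/s
X_L = ωL = 2182 Ω
X_C = 1/(ωC) = 4198 Ω
Net reactance X = X_L − X_C = -2016 Ω
Z = 834.0 − j2016 Ω
|Z| = √(834.0² + 2016²) = 2182 Ω
I = V/|Z| = 224/2182 = 102.7 mA

102.7 mA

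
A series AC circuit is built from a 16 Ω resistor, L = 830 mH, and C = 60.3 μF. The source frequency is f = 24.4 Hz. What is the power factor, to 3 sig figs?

ω = 2πf = 153.3 rad/s
X_L = ωL = 127 Ω
X_C = 1/(ωC) = 108 Ω
Net reactance X = X_L − X_C = 19.1 Ω
Z = 16.0 + j19.1 Ω
|Z| = √(16.0² + 19.1²) = 24.9 Ω
∠Z = arctan(19.1/16.0) = 50.0°
cos φ = cos(50.0°) = 0.643

0.643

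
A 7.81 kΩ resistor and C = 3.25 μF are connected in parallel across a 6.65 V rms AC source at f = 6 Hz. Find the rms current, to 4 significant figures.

1.178 mA

ω = 2πf = 37.70 rad/s
X_C = 1/(ωC) = 8162 Ω
Parallel: admittances add. Y = 1/R + jωC
Y = (0.0001280 + j0.0001225) S
|Y| = 0.0001772 S → |Z| = 1/|Y| = 5643 Ω, ∠Z = −∠Y = -43.74°
I = V/|Z| = 6.65/5643 = 1.178 mA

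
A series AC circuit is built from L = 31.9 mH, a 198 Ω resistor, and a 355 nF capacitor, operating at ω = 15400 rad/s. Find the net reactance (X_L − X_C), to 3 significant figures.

X_L = ωL = 491 Ω
X_C = 1/(ωC) = 183 Ω
X = 491 − 183 = 308 Ω

308 Ω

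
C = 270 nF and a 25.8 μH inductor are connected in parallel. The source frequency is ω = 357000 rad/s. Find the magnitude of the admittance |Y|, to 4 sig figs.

X_L = ωL = 9.211 Ω
X_C = 1/(ωC) = 10.37 Ω
Parallel: admittances add. Y = 1/(jωL) + jωC
Y = (0 − j0.01218) S
|Y| = 0.01218 S → |Z| = 1/|Y| = 82.10 Ω, ∠Z = −∠Y = 90.00°

12.18 mS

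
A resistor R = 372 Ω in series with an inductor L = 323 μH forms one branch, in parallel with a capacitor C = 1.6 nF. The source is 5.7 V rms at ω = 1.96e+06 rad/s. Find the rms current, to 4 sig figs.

X_L = ωL = 633.1 Ω
X_C = 1/(ωC) = 318.9 Ω
Branch 1 (R+jX_L): Z₁ = 372.0 + j633.1 Ω, |Z₁| = 734.3 Ω
Branch 2 (−jX_C): Z₂ = −j318.9 Ω
Parallel: Z = Z₁Z₂/(Z₁+Z₂), |Z| = 480.9 Ω, ∠Z = -70.62°
I = V/|Z| = 5.7/480.9 = 11.85 mA

11.85 mA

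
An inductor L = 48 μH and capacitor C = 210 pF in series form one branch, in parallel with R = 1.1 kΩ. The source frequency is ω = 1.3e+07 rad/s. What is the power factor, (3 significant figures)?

X_L = ωL = 624 Ω
X_C = 1/(ωC) = 366 Ω
Branch 1: Z₁ = R = 1100 Ω
Branch 2 (series LC): Z₂ = j(X_L − X_C) = j258 Ω
Parallel: Z = Z₁Z₂/(Z₁+Z₂), |Z| = 251 Ω, ∠Z = 76.8°
cos φ = cos(76.8°) = 0.228

0.228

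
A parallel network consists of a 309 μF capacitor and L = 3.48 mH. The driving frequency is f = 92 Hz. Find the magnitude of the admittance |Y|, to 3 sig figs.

ω = 2πf = 578.1 rad/s
X_L = ωL = 2.01 Ω
X_C = 1/(ωC) = 5.60 Ω
Parallel: admittances add. Y = 1/(jωL) + jωC
Y = (0 − j0.318) S
|Y| = 0.318 S → |Z| = 1/|Y| = 3.14 Ω, ∠Z = −∠Y = 90.0°

318 mS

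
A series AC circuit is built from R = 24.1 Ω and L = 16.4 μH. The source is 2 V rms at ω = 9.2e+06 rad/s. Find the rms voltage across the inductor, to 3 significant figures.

X_L = ωL = 151 Ω
Z = 24.1 + j151 Ω
|Z| = √(24.1² + 151²) = 153 Ω
I = V/|Z| = 13.1 mA
V_L = I·|Z_L| = 0.0131 × 151 = 1.97 V

1.97 V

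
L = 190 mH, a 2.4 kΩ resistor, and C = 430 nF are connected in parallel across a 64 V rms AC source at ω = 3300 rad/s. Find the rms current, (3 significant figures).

28.9 mA

X_L = ωL = 627 Ω
X_C = 1/(ωC) = 705 Ω
Parallel: admittances add. Y = 1/R + 1/(jωL) + jωC
Y = (0.000417 − j0.000176) S
|Y| = 0.000452 S → |Z| = 1/|Y| = 2210 Ω, ∠Z = −∠Y = 22.9°
I = V/|Z| = 64/2210 = 28.9 mA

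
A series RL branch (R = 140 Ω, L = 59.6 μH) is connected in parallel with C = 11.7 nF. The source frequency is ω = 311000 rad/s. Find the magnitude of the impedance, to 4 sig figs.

X_L = ωL = 18.54 Ω
X_C = 1/(ωC) = 274.8 Ω
Branch 1 (R+jX_L): Z₁ = 140.0 + j18.54 Ω, |Z₁| = 141.2 Ω
Branch 2 (−jX_C): Z₂ = −j274.8 Ω
Parallel: Z = Z₁Z₂/(Z₁+Z₂), |Z| = 132.9 Ω, ∠Z = -21.10°

132.9 Ω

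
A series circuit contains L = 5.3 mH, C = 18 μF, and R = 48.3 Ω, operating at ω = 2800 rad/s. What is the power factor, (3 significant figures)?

0.995

X_L = ωL = 14.8 Ω
X_C = 1/(ωC) = 19.8 Ω
Net reactance X = X_L − X_C = -5.00 Ω
Z = 48.3 − j5.00 Ω
|Z| = √(48.3² + 5.00²) = 48.6 Ω
∠Z = arctan(-5.00/48.3) = -5.91°
cos φ = cos(-5.91°) = 0.995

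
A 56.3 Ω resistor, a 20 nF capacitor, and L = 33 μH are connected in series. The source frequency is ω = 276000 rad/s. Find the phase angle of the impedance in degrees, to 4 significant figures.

X_L = ωL = 9.108 Ω
X_C = 1/(ωC) = 181.2 Ω
Net reactance X = X_L − X_C = -172.1 Ω
Z = 56.30 − j172.1 Ω
|Z| = √(56.30² + 172.1²) = 181.0 Ω
∠Z = arctan(-172.1/56.30) = -71.88°

-71.88°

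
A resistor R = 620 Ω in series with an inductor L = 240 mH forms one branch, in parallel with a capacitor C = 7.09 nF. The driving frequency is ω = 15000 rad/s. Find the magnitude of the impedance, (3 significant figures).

5890 Ω

X_L = ωL = 3600 Ω
X_C = 1/(ωC) = 9400 Ω
Branch 1 (R+jX_L): Z₁ = 620 + j3600 Ω, |Z₁| = 3650 Ω
Branch 2 (−jX_C): Z₂ = −j9400 Ω
Parallel: Z = Z₁Z₂/(Z₁+Z₂), |Z| = 5890 Ω, ∠Z = 74.1°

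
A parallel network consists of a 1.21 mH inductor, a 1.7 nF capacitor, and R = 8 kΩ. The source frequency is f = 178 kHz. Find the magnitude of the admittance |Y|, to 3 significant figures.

1.17 mS

ω = 2πf = 1.118e+06 rad/s
X_L = ωL = 1350 Ω
X_C = 1/(ωC) = 526 Ω
Parallel: admittances add. Y = 1/R + 1/(jωL) + jωC
Y = (0.000125 + j0.00116) S
|Y| = 0.00117 S → |Z| = 1/|Y| = 855 Ω, ∠Z = −∠Y = -83.9°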